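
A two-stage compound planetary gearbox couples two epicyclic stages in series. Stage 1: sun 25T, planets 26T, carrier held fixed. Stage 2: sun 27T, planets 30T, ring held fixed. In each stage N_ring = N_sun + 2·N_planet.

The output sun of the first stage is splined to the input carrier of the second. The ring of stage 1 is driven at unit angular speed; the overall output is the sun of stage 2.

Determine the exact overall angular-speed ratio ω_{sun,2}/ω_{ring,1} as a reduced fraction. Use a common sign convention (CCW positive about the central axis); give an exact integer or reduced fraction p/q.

Stage 1: N_ring = 25 + 2·26 = 77
Stage 1: 25(ω_s−ω_c) = −77(ω_r−ω_c),  ω_c=0, ω_r=1
Stage 1: ω_s = 0 − (77/25)(1−0) = -77/25
  ⇒ ω_s¹/ω_r¹ = -77/25
Stage 2: N_ring = 27 + 2·30 = 87
Stage 2: 27(ω_s−ω_c) = −87(ω_r−ω_c),  ω_r=0, ω_c=1
Stage 2: ω_s = 1 − (87/27)(0−1) = 38/9
  ⇒ ω_s²/ω_c² = 38/9
Coupling ω_c² = ω_s¹ ⇒ overall = -77/25 × 38/9 = -2926/225

-2926/225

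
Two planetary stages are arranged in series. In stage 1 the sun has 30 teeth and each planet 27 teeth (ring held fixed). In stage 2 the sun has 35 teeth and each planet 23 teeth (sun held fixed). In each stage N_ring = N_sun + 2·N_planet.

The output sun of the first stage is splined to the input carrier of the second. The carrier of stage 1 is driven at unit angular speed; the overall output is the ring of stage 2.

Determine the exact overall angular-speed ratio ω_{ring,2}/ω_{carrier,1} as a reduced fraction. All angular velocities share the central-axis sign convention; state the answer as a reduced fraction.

2204/405

Stage 1: N_ring = 30 + 2·27 = 84
Stage 1: 30(ω_s−ω_c) = −84(ω_r−ω_c),  ω_r=0, ω_c=1
Stage 1: ω_s = 1 − (84/30)(0−1) = 19/5
  ⇒ ω_s¹/ω_c¹ = 19/5
Stage 2: N_ring = 35 + 2·23 = 81
Stage 2: 35(ω_s−ω_c) = −81(ω_r−ω_c),  ω_s=0, ω_c=1
Stage 2: ω_r = 1 − (35/81)(0−1) = 116/81
  ⇒ ω_r²/ω_c² = 116/81
Coupling ω_c² = ω_s¹ ⇒ overall = 19/5 × 116/81 = 2204/405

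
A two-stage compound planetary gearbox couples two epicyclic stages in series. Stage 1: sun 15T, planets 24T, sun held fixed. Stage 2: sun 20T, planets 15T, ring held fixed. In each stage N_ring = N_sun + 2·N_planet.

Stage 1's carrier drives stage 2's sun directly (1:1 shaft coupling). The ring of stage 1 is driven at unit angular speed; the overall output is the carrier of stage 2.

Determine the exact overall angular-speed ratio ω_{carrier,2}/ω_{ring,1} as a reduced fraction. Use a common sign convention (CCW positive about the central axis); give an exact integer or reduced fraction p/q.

Stage 1: N_ring = 15 + 2·24 = 63
Stage 1: 15(ω_s−ω_c) = −63(ω_r−ω_c),  ω_s=0, ω_r=1
Stage 1: 15(0−ω_c) = −63(1−ω_c)  ⇒  78ω_c = 63  ⇒  ω_c = 21/26
  ⇒ ω_c¹/ω_r¹ = 21/26
Stage 2: N_ring = 20 + 2·15 = 50
Stage 2: 20(ω_s−ω_c) = −50(ω_r−ω_c),  ω_r=0, ω_s=1
Stage 2: 20(1−ω_c) = −50(0−ω_c)  ⇒  70ω_c = 20  ⇒  ω_c = 2/7
  ⇒ ω_c²/ω_s² = 2/7
Coupling ω_s² = ω_c¹ ⇒ overall = 21/26 × 2/7 = 3/13

3/13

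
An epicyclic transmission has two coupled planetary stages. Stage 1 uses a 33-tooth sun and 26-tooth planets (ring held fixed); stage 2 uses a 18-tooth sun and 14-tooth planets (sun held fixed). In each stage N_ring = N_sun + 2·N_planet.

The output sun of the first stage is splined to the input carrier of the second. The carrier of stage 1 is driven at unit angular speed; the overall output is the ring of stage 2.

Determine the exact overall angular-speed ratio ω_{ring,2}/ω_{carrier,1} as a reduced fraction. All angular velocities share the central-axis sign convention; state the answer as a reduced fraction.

3776/759

Stage 1: N_ring = 33 + 2·26 = 85
Stage 1: 33(ω_s−ω_c) = −85(ω_r−ω_c),  ω_r=0, ω_c=1
Stage 1: ω_s = 1 − (85/33)(0−1) = 118/33
  ⇒ ω_s¹/ω_c¹ = 118/33
Stage 2: N_ring = 18 + 2·14 = 46
Stage 2: 18(ω_s−ω_c) = −46(ω_r−ω_c),  ω_s=0, ω_c=1
Stage 2: ω_r = 1 − (18/46)(0−1) = 32/23
  ⇒ ω_r²/ω_c² = 32/23
Coupling ω_c² = ω_s¹ ⇒ overall = 118/33 × 32/23 = 3776/759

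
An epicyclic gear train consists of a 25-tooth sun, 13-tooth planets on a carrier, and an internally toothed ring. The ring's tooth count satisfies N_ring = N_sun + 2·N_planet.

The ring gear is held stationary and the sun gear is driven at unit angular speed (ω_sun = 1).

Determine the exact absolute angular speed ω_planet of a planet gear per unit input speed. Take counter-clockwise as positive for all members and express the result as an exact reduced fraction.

N_ring = 25 + 2·13 = 51
25(ω_s−ω_c) = −51(ω_r−ω_c),  ω_r=0, ω_s=1
25(1−ω_c) = −51(0−ω_c)  ⇒  76ω_c = 25  ⇒  ω_c = 25/76
sun–planet: 25·(1−25/76) = −13·(ω_p−ω_c)  ⇒  ω_p−ω_c = −(25/13)·(51/76) = -1275/988
ω_p = 25/76 − 1275/988 = -25/26

-25/26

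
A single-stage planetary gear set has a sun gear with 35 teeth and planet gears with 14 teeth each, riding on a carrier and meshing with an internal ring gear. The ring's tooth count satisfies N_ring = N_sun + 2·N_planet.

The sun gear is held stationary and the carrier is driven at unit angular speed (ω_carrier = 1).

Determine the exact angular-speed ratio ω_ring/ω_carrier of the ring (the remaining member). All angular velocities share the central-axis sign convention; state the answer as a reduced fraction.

14/9

N_ring = 35 + 2·14 = 63
35(ω_s−ω_c) = −63(ω_r−ω_c),  ω_s=0, ω_c=1
ω_r = 1 − (35/63)(0−1) = 14/9
ω_r/ω_c = 14/9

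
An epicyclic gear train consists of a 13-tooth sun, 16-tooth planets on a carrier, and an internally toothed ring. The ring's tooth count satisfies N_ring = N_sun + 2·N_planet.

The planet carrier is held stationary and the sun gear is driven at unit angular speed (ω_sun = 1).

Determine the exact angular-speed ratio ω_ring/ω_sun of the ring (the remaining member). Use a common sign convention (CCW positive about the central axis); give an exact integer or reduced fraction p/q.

-13/45

N_ring = 13 + 2·16 = 45
13(ω_s−ω_c) = −45(ω_r−ω_c),  ω_c=0, ω_s=1
ω_r = 0 − (13/45)(1−0) = -13/45
ω_r/ω_s = -13/45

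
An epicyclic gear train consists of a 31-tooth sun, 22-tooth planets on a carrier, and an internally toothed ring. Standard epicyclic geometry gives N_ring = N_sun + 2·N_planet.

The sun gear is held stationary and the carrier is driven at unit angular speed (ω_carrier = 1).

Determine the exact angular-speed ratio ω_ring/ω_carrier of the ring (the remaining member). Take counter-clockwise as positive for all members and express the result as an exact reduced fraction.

N_ring = 31 + 2·22 = 75
31(ω_s−ω_c) = −75(ω_r−ω_c),  ω_s=0, ω_c=1
ω_r = 1 − (31/75)(0−1) = 106/75
ω_r/ω_c = 106/75

106/75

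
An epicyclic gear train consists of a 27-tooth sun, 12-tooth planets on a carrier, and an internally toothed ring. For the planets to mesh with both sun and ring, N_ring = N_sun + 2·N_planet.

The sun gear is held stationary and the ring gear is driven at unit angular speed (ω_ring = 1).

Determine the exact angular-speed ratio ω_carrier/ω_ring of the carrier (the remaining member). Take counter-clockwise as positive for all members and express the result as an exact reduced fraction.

N_ring = 27 + 2·12 = 51
27(ω_s−ω_c) = −51(ω_r−ω_c),  ω_s=0, ω_r=1
27(0−ω_c) = −51(1−ω_c)  ⇒  78ω_c = 51  ⇒  ω_c = 17/26
ω_c/ω_r = 17/26

17/26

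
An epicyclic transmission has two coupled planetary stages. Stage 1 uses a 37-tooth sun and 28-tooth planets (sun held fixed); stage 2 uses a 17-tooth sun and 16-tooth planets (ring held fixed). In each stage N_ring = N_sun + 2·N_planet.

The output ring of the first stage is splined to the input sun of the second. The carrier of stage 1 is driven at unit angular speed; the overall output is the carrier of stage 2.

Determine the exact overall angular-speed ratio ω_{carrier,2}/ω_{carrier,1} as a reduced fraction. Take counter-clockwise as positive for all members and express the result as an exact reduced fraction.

1105/3069

Stage 1: N_ring = 37 + 2·28 = 93
Stage 1: 37(ω_s−ω_c) = −93(ω_r−ω_c),  ω_s=0, ω_c=1
Stage 1: ω_r = 1 − (37/93)(0−1) = 130/93
  ⇒ ω_r¹/ω_c¹ = 130/93
Stage 2: N_ring = 17 + 2·16 = 49
Stage 2: 17(ω_s−ω_c) = −49(ω_r−ω_c),  ω_r=0, ω_s=1
Stage 2: 17(1−ω_c) = −49(0−ω_c)  ⇒  66ω_c = 17  ⇒  ω_c = 17/66
  ⇒ ω_c²/ω_s² = 17/66
Coupling ω_s² = ω_r¹ ⇒ overall = 130/93 × 17/66 = 1105/3069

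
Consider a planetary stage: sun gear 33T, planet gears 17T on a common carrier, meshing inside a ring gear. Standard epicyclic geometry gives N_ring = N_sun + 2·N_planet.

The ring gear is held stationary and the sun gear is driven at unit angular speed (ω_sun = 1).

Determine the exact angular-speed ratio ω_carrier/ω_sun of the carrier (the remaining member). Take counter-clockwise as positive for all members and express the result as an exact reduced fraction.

N_ring = 33 + 2·17 = 67
33(ω_s−ω_c) = −67(ω_r−ω_c),  ω_r=0, ω_s=1
33(1−ω_c) = −67(0−ω_c)  ⇒  100ω_c = 33  ⇒  ω_c = 33/100
ω_c/ω_s = 33/100

33/100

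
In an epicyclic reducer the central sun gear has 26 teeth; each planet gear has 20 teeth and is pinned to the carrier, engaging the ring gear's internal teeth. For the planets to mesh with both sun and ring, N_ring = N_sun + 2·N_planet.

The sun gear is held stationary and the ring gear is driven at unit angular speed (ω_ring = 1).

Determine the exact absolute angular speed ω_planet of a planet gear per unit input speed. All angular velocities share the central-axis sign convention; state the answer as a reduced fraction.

N_ring = 26 + 2·20 = 66
26(ω_s−ω_c) = −66(ω_r−ω_c),  ω_s=0, ω_r=1
26(0−ω_c) = −66(1−ω_c)  ⇒  92ω_c = 66  ⇒  ω_c = 33/46
sun–planet: 26·(0−33/46) = −20·(ω_p−ω_c)  ⇒  ω_p−ω_c = −(26/20)·(-33/46) = 429/460
ω_p = 33/46 + 429/460 = 33/20

33/20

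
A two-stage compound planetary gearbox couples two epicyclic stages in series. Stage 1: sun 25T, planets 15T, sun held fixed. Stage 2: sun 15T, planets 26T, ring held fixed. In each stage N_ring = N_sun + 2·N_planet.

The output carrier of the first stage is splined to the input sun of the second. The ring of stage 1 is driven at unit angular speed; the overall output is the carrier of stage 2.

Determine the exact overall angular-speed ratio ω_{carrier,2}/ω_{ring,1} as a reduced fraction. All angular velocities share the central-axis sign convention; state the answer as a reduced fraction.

165/1312

Stage 1: N_ring = 25 + 2·15 = 55
Stage 1: 25(ω_s−ω_c) = −55(ω_r−ω_c),  ω_s=0, ω_r=1
Stage 1: 25(0−ω_c) = −55(1−ω_c)  ⇒  80ω_c = 55  ⇒  ω_c = 11/16
  ⇒ ω_c¹/ω_r¹ = 11/16
Stage 2: N_ring = 15 + 2·26 = 67
Stage 2: 15(ω_s−ω_c) = −67(ω_r−ω_c),  ω_r=0, ω_s=1
Stage 2: 15(1−ω_c) = −67(0−ω_c)  ⇒  82ω_c = 15  ⇒  ω_c = 15/82
  ⇒ ω_c²/ω_s² = 15/82
Coupling ω_s² = ω_c¹ ⇒ overall = 11/16 × 15/82 = 165/1312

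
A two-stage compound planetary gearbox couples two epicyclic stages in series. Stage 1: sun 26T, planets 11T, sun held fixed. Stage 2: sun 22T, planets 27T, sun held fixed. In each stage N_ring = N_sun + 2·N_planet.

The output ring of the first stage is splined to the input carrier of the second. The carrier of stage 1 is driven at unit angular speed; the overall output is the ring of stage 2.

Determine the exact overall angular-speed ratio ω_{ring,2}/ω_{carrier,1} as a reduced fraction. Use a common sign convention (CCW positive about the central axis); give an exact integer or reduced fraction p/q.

1813/912

Stage 1: N_ring = 26 + 2·11 = 48
Stage 1: 26(ω_s−ω_c) = −48(ω_r−ω_c),  ω_s=0, ω_c=1
Stage 1: ω_r = 1 − (26/48)(0−1) = 37/24
  ⇒ ω_r¹/ω_c¹ = 37/24
Stage 2: N_ring = 22 + 2·27 = 76
Stage 2: 22(ω_s−ω_c) = −76(ω_r−ω_c),  ω_s=0, ω_c=1
Stage 2: ω_r = 1 − (22/76)(0−1) = 49/38
  ⇒ ω_r²/ω_c² = 49/38
Coupling ω_c² = ω_r¹ ⇒ overall = 37/24 × 49/38 = 1813/912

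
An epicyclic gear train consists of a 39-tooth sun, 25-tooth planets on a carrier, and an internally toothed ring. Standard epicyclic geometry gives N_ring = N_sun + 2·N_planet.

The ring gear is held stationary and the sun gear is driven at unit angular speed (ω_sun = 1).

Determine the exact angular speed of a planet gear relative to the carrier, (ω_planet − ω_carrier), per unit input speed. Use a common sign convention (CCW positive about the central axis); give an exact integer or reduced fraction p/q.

-3471/3200

N_ring = 39 + 2·25 = 89
39(ω_s−ω_c) = −89(ω_r−ω_c),  ω_r=0, ω_s=1
39(1−ω_c) = −89(0−ω_c)  ⇒  128ω_c = 39  ⇒  ω_c = 39/128
sun–planet: 39·(1−39/128) = −25·(ω_p−ω_c)  ⇒  ω_p−ω_c = −(39/25)·(89/128) = -3471/3200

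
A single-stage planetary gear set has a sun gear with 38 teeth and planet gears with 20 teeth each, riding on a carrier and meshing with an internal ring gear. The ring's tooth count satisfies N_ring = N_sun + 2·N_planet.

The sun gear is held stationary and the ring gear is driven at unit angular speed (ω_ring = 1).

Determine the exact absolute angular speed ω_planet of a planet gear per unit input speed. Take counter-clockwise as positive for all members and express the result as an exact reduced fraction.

N_ring = 38 + 2·20 = 78
38(ω_s−ω_c) = −78(ω_r−ω_c),  ω_s=0, ω_r=1
38(0−ω_c) = −78(1−ω_c)  ⇒  116ω_c = 78  ⇒  ω_c = 39/58
sun–planet: 38·(0−39/58) = −20·(ω_p−ω_c)  ⇒  ω_p−ω_c = −(38/20)·(-39/58) = 741/580
ω_p = 39/58 + 741/580 = 39/20

39/20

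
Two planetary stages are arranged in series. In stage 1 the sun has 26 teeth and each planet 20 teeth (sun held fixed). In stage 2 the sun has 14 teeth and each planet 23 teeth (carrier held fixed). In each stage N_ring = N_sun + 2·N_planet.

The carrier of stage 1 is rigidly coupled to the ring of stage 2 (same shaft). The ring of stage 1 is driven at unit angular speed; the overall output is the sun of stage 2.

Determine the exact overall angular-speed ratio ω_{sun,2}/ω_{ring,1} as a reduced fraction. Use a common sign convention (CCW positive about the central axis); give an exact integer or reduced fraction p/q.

Stage 1: N_ring = 26 + 2·20 = 66
Stage 1: 26(ω_s−ω_c) = −66(ω_r−ω_c),  ω_s=0, ω_r=1
Stage 1: 26(0−ω_c) = −66(1−ω_c)  ⇒  92ω_c = 66  ⇒  ω_c = 33/46
  ⇒ ω_c¹/ω_r¹ = 33/46
Stage 2: N_ring = 14 + 2·23 = 60
Stage 2: 14(ω_s−ω_c) = −60(ω_r−ω_c),  ω_c=0, ω_r=1
Stage 2: ω_s = 0 − (60/14)(1−0) = -30/7
  ⇒ ω_s²/ω_r² = -30/7
Coupling ω_r² = ω_c¹ ⇒ overall = 33/46 × -30/7 = -495/161

-495/161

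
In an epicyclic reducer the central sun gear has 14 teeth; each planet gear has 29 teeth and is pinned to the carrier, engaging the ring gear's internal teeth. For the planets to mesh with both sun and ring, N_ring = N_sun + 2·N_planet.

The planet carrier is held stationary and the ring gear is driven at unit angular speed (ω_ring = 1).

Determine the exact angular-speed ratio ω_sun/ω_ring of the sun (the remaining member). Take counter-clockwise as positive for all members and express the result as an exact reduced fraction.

-36/7

N_ring = 14 + 2·29 = 72
14(ω_s−ω_c) = −72(ω_r−ω_c),  ω_c=0, ω_r=1
ω_s = 0 − (72/14)(1−0) = -36/7
ω_s/ω_r = -36/7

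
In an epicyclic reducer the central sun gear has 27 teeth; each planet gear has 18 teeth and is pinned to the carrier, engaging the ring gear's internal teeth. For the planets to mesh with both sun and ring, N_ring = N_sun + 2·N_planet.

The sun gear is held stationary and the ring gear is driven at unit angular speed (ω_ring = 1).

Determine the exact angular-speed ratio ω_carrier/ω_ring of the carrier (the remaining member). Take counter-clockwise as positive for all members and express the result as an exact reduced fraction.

7/10

N_ring = 27 + 2·18 = 63
27(ω_s−ω_c) = −63(ω_r−ω_c),  ω_s=0, ω_r=1
27(0−ω_c) = −63(1−ω_c)  ⇒  90ω_c = 63  ⇒  ω_c = 7/10
ω_c/ω_r = 7/10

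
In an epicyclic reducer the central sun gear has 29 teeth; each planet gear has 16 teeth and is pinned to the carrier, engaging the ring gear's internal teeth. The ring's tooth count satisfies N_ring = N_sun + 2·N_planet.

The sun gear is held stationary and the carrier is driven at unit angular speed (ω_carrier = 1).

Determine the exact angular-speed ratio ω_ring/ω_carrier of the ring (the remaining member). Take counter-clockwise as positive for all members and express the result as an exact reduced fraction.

90/61

N_ring = 29 + 2·16 = 61
29(ω_s−ω_c) = −61(ω_r−ω_c),  ω_s=0, ω_c=1
ω_r = 1 − (29/61)(0−1) = 90/61
ω_r/ω_c = 90/61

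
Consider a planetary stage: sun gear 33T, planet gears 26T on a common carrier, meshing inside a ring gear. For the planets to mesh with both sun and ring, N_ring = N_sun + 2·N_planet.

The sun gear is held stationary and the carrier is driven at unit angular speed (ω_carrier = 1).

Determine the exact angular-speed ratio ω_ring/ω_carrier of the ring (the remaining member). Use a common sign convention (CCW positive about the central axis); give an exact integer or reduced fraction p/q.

N_ring = 33 + 2·26 = 85
33(ω_s−ω_c) = −85(ω_r−ω_c),  ω_s=0, ω_c=1
ω_r = 1 − (33/85)(0−1) = 118/85
ω_r/ω_c = 118/85

118/85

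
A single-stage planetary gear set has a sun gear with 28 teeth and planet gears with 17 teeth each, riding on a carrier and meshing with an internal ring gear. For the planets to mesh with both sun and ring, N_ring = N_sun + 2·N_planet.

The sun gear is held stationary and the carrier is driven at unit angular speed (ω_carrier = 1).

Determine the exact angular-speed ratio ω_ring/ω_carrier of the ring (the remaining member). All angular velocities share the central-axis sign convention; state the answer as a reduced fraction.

45/31

N_ring = 28 + 2·17 = 62
28(ω_s−ω_c) = −62(ω_r−ω_c),  ω_s=0, ω_c=1
ω_r = 1 − (28/62)(0−1) = 45/31
ω_r/ω_c = 45/31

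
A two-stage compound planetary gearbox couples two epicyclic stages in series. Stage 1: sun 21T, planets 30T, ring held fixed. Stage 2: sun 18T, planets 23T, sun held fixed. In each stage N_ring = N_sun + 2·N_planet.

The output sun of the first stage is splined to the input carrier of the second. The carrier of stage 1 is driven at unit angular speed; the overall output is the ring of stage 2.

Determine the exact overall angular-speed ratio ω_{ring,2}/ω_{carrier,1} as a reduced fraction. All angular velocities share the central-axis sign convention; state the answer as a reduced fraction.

697/112

Stage 1: N_ring = 21 + 2·30 = 81
Stage 1: 21(ω_s−ω_c) = −81(ω_r−ω_c),  ω_r=0, ω_c=1
Stage 1: ω_s = 1 − (81/21)(0−1) = 34/7
  ⇒ ω_s¹/ω_c¹ = 34/7
Stage 2: N_ring = 18 + 2·23 = 64
Stage 2: 18(ω_s−ω_c) = −64(ω_r−ω_c),  ω_s=0, ω_c=1
Stage 2: ω_r = 1 − (18/64)(0−1) = 41/32
  ⇒ ω_r²/ω_c² = 41/32
Coupling ω_c² = ω_s¹ ⇒ overall = 34/7 × 41/32 = 697/112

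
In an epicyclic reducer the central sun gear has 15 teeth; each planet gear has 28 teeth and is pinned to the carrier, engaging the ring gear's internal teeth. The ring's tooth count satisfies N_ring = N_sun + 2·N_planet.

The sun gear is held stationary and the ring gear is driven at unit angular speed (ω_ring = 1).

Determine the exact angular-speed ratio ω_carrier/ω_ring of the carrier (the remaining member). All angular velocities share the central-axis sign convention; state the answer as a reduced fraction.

71/86

N_ring = 15 + 2·28 = 71
15(ω_s−ω_c) = −71(ω_r−ω_c),  ω_s=0, ω_r=1
15(0−ω_c) = −71(1−ω_c)  ⇒  86ω_c = 71  ⇒  ω_c = 71/86
ω_c/ω_r = 71/86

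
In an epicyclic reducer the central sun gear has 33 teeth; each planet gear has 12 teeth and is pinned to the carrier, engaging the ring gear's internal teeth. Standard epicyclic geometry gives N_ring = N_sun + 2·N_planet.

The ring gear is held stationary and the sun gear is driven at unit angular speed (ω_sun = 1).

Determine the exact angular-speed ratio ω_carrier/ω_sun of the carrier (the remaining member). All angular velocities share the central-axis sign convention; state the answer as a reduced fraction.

11/30

N_ring = 33 + 2·12 = 57
33(ω_s−ω_c) = −57(ω_r−ω_c),  ω_r=0, ω_s=1
33(1−ω_c) = −57(0−ω_c)  ⇒  90ω_c = 33  ⇒  ω_c = 11/30
ω_c/ω_s = 11/30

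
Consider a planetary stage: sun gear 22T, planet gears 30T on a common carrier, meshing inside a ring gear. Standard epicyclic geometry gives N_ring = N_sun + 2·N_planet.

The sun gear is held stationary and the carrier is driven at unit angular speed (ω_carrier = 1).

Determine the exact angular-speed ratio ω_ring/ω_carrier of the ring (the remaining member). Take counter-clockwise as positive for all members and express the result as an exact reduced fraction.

52/41

N_ring = 22 + 2·30 = 82
22(ω_s−ω_c) = −82(ω_r−ω_c),  ω_s=0, ω_c=1
ω_r = 1 − (22/82)(0−1) = 52/41
ω_r/ω_c = 52/41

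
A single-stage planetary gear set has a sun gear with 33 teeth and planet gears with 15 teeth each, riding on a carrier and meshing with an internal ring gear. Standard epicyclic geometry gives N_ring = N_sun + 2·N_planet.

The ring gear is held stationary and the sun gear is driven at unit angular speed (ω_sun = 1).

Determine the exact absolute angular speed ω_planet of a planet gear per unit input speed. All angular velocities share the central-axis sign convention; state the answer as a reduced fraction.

-11/10

N_ring = 33 + 2·15 = 63
33(ω_s−ω_c) = −63(ω_r−ω_c),  ω_r=0, ω_s=1
33(1−ω_c) = −63(0−ω_c)  ⇒  96ω_c = 33  ⇒  ω_c = 11/32
sun–planet: 33·(1−11/32) = −15·(ω_p−ω_c)  ⇒  ω_p−ω_c = −(33/15)·(21/32) = -231/160
ω_p = 11/32 − 231/160 = -11/10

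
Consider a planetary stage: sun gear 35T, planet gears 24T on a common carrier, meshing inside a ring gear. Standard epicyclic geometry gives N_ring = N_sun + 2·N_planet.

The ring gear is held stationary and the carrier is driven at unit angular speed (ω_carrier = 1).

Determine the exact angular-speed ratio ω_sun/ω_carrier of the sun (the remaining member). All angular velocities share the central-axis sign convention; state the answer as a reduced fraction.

118/35

N_ring = 35 + 2·24 = 83
35(ω_s−ω_c) = −83(ω_r−ω_c),  ω_r=0, ω_c=1
ω_s = 1 − (83/35)(0−1) = 118/35
ω_s/ω_c = 118/35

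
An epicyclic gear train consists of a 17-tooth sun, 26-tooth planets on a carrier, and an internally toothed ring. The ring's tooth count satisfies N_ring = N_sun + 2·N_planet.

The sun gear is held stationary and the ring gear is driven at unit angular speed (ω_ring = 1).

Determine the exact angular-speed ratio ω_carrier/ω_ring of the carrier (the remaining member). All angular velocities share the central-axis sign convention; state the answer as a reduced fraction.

N_ring = 17 + 2·26 = 69
17(ω_s−ω_c) = −69(ω_r−ω_c),  ω_s=0, ω_r=1
17(0−ω_c) = −69(1−ω_c)  ⇒  86ω_c = 69  ⇒  ω_c = 69/86
ω_c/ω_r = 69/86

69/86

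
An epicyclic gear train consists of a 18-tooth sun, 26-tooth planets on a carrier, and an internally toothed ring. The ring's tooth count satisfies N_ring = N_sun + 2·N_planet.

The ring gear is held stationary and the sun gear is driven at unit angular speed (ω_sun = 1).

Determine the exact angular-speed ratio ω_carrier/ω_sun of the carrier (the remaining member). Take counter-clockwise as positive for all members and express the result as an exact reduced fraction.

9/44

N_ring = 18 + 2·26 = 70
18(ω_s−ω_c) = −70(ω_r−ω_c),  ω_r=0, ω_s=1
18(1−ω_c) = −70(0−ω_c)  ⇒  88ω_c = 18  ⇒  ω_c = 9/44
ω_c/ω_s = 9/44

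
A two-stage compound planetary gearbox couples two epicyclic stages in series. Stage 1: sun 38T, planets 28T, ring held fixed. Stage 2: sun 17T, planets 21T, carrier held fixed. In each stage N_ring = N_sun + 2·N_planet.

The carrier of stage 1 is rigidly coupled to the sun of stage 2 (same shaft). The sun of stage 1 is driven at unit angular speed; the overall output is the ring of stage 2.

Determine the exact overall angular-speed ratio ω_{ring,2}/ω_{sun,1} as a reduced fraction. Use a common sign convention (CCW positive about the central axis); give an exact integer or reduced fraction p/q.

Stage 1: N_ring = 38 + 2·28 = 94
Stage 1: 38(ω_s−ω_c) = −94(ω_r−ω_c),  ω_r=0, ω_s=1
Stage 1: 38(1−ω_c) = −94(0−ω_c)  ⇒  132ω_c = 38  ⇒  ω_c = 19/66
  ⇒ ω_c¹/ω_s¹ = 19/66
Stage 2: N_ring = 17 + 2·21 = 59
Stage 2: 17(ω_s−ω_c) = −59(ω_r−ω_c),  ω_c=0, ω_s=1
Stage 2: ω_r = 0 − (17/59)(1−0) = -17/59
  ⇒ ω_r²/ω_s² = -17/59
Coupling ω_s² = ω_c¹ ⇒ overall = 19/66 × -17/59 = -323/3894

-323/3894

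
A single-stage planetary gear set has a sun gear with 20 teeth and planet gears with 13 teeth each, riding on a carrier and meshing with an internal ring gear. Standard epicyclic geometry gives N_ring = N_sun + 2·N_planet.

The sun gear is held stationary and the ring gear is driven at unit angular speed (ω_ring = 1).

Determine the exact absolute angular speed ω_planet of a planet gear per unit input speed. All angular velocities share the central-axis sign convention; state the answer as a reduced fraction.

23/13

N_ring = 20 + 2·13 = 46
20(ω_s−ω_c) = −46(ω_r−ω_c),  ω_s=0, ω_r=1
20(0−ω_c) = −46(1−ω_c)  ⇒  66ω_c = 46  ⇒  ω_c = 23/33
sun–planet: 20·(0−23/33) = −13·(ω_p−ω_c)  ⇒  ω_p−ω_c = −(20/13)·(-23/33) = 460/429
ω_p = 23/33 + 460/429 = 23/13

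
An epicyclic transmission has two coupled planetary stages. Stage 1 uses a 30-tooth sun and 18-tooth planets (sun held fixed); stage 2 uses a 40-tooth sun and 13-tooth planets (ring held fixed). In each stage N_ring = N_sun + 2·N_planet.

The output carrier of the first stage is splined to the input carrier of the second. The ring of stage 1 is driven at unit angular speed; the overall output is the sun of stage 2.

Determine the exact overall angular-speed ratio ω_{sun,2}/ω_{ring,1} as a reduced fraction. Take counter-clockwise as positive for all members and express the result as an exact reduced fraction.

583/320

Stage 1: N_ring = 30 + 2·18 = 66
Stage 1: 30(ω_s−ω_c) = −66(ω_r−ω_c),  ω_s=0, ω_r=1
Stage 1: 30(0−ω_c) = −66(1−ω_c)  ⇒  96ω_c = 66  ⇒  ω_c = 11/16
  ⇒ ω_c¹/ω_r¹ = 11/16
Stage 2: N_ring = 40 + 2·13 = 66
Stage 2: 40(ω_s−ω_c) = −66(ω_r−ω_c),  ω_r=0, ω_c=1
Stage 2: ω_s = 1 − (66/40)(0−1) = 53/20
  ⇒ ω_s²/ω_c² = 53/20
Coupling ω_c² = ω_c¹ ⇒ overall = 11/16 × 53/20 = 583/320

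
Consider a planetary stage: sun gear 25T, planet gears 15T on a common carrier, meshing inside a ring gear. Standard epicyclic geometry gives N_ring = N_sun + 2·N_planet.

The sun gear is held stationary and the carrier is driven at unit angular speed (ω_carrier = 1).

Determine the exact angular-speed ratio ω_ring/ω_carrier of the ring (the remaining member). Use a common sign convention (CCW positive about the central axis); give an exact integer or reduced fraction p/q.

N_ring = 25 + 2·15 = 55
25(ω_s−ω_c) = −55(ω_r−ω_c),  ω_s=0, ω_c=1
ω_r = 1 − (25/55)(0−1) = 16/11
ω_r/ω_c = 16/11

16/11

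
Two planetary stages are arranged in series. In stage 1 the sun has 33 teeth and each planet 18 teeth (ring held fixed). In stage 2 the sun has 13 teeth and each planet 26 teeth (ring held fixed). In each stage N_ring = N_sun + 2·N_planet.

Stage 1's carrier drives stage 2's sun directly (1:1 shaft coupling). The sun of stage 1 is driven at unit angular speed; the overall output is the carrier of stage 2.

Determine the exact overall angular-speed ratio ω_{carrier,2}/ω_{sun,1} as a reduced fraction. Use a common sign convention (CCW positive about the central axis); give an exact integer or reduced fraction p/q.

11/204

Stage 1: N_ring = 33 + 2·18 = 69
Stage 1: 33(ω_s−ω_c) = −69(ω_r−ω_c),  ω_r=0, ω_s=1
Stage 1: 33(1−ω_c) = −69(0−ω_c)  ⇒  102ω_c = 33  ⇒  ω_c = 11/34
  ⇒ ω_c¹/ω_s¹ = 11/34
Stage 2: N_ring = 13 + 2·26 = 65
Stage 2: 13(ω_s−ω_c) = −65(ω_r−ω_c),  ω_r=0, ω_s=1
Stage 2: 13(1−ω_c) = −65(0−ω_c)  ⇒  78ω_c = 13  ⇒  ω_c = 1/6
  ⇒ ω_c²/ω_s² = 1/6
Coupling ω_s² = ω_c¹ ⇒ overall = 11/34 × 1/6 = 11/204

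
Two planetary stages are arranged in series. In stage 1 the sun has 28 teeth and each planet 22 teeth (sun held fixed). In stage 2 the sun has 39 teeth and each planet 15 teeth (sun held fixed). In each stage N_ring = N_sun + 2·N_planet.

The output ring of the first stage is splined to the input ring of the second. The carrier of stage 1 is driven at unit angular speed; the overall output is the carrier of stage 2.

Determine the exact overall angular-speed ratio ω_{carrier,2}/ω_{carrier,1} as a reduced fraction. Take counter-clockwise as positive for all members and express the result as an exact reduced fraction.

Stage 1: N_ring = 28 + 2·22 = 72
Stage 1: 28(ω_s−ω_c) = −72(ω_r−ω_c),  ω_s=0, ω_c=1
Stage 1: ω_r = 1 − (28/72)(0−1) = 25/18
  ⇒ ω_r¹/ω_c¹ = 25/18
Stage 2: N_ring = 39 + 2·15 = 69
Stage 2: 39(ω_s−ω_c) = −69(ω_r−ω_c),  ω_s=0, ω_r=1
Stage 2: 39(0−ω_c) = −69(1−ω_c)  ⇒  108ω_c = 69  ⇒  ω_c = 23/36
  ⇒ ω_c²/ω_r² = 23/36
Coupling ω_r² = ω_r¹ ⇒ overall = 25/18 × 23/36 = 575/648

575/648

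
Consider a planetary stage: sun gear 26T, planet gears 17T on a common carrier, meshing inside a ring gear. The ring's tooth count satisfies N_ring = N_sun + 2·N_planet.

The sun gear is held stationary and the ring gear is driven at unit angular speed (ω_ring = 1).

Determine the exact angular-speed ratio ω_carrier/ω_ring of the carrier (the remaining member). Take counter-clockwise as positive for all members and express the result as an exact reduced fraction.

30/43

N_ring = 26 + 2·17 = 60
26(ω_s−ω_c) = −60(ω_r−ω_c),  ω_s=0, ω_r=1
26(0−ω_c) = −60(1−ω_c)  ⇒  86ω_c = 60  ⇒  ω_c = 30/43
ω_c/ω_r = 30/43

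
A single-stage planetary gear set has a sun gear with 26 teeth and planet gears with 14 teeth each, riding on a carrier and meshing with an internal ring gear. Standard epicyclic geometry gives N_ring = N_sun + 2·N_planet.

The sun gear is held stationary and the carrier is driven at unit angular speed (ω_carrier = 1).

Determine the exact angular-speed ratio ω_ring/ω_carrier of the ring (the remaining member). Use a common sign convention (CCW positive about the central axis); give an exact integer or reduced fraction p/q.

40/27

N_ring = 26 + 2·14 = 54
26(ω_s−ω_c) = −54(ω_r−ω_c),  ω_s=0, ω_c=1
ω_r = 1 − (26/54)(0−1) = 40/27
ω_r/ω_c = 40/27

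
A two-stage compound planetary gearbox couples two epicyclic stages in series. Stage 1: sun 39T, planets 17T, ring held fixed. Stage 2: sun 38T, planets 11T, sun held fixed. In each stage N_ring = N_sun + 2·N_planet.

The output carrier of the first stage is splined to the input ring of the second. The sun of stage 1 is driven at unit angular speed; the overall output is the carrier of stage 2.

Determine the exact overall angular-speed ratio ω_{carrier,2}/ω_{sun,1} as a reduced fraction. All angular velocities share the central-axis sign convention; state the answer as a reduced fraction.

585/2744

Stage 1: N_ring = 39 + 2·17 = 73
Stage 1: 39(ω_s−ω_c) = −73(ω_r−ω_c),  ω_r=0, ω_s=1
Stage 1: 39(1−ω_c) = −73(0−ω_c)  ⇒  112ω_c = 39  ⇒  ω_c = 39/112
  ⇒ ω_c¹/ω_s¹ = 39/112
Stage 2: N_ring = 38 + 2·11 = 60
Stage 2: 38(ω_s−ω_c) = −60(ω_r−ω_c),  ω_s=0, ω_r=1
Stage 2: 38(0−ω_c) = −60(1−ω_c)  ⇒  98ω_c = 60  ⇒  ω_c = 30/49
  ⇒ ω_c²/ω_r² = 30/49
Coupling ω_r² = ω_c¹ ⇒ overall = 39/112 × 30/49 = 585/2744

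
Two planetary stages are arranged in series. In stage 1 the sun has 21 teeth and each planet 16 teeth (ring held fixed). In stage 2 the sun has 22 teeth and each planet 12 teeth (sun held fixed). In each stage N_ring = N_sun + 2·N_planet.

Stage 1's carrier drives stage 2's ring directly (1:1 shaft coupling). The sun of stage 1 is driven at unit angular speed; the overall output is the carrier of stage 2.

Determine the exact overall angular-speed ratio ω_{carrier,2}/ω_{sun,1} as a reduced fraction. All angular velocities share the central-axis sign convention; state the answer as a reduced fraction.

Stage 1: N_ring = 21 + 2·16 = 53
Stage 1: 21(ω_s−ω_c) = −53(ω_r−ω_c),  ω_r=0, ω_s=1
Stage 1: 21(1−ω_c) = −53(0−ω_c)  ⇒  74ω_c = 21  ⇒  ω_c = 21/74
  ⇒ ω_c¹/ω_s¹ = 21/74
Stage 2: N_ring = 22 + 2·12 = 46
Stage 2: 22(ω_s−ω_c) = −46(ω_r−ω_c),  ω_s=0, ω_r=1
Stage 2: 22(0−ω_c) = −46(1−ω_c)  ⇒  68ω_c = 46  ⇒  ω_c = 23/34
  ⇒ ω_c²/ω_r² = 23/34
Coupling ω_r² = ω_c¹ ⇒ overall = 21/74 × 23/34 = 483/2516

483/2516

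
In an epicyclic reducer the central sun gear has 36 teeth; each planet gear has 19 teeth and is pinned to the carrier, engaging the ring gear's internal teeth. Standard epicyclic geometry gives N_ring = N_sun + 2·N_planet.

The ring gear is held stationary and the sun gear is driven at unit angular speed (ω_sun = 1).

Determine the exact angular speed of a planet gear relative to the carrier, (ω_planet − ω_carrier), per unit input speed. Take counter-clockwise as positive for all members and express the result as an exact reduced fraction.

-1332/1045

N_ring = 36 + 2·19 = 74
36(ω_s−ω_c) = −74(ω_r−ω_c),  ω_r=0, ω_s=1
36(1−ω_c) = −74(0−ω_c)  ⇒  110ω_c = 36  ⇒  ω_c = 18/55
sun–planet: 36·(1−18/55) = −19·(ω_p−ω_c)  ⇒  ω_p−ω_c = −(36/19)·(37/55) = -1332/1045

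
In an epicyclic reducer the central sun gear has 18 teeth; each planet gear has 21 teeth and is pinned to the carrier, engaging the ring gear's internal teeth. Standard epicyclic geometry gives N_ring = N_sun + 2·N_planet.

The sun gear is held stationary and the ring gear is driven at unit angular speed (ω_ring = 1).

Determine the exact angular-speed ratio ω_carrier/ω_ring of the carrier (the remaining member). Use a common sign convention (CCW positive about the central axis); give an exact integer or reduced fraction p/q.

N_ring = 18 + 2·21 = 60
18(ω_s−ω_c) = −60(ω_r−ω_c),  ω_s=0, ω_r=1
18(0−ω_c) = −60(1−ω_c)  ⇒  78ω_c = 60  ⇒  ω_c = 10/13
ω_c/ω_r = 10/13

10/13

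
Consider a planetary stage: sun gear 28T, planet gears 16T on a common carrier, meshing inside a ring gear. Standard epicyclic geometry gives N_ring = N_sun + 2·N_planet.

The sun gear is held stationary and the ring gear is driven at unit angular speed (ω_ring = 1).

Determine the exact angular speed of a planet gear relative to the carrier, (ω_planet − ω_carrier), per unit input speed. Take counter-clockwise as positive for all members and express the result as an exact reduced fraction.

105/88

N_ring = 28 + 2·16 = 60
28(ω_s−ω_c) = −60(ω_r−ω_c),  ω_s=0, ω_r=1
28(0−ω_c) = −60(1−ω_c)  ⇒  88ω_c = 60  ⇒  ω_c = 15/22
sun–planet: 28·(0−15/22) = −16·(ω_p−ω_c)  ⇒  ω_p−ω_c = −(28/16)·(-15/22) = 105/88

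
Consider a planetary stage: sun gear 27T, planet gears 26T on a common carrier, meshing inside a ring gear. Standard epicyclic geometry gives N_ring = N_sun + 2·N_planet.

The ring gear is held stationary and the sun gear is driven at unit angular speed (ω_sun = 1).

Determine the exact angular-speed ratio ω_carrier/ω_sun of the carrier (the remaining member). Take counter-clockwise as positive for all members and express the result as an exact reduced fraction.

27/106

N_ring = 27 + 2·26 = 79
27(ω_s−ω_c) = −79(ω_r−ω_c),  ω_r=0, ω_s=1
27(1−ω_c) = −79(0−ω_c)  ⇒  106ω_c = 27  ⇒  ω_c = 27/106
ω_c/ω_s = 27/106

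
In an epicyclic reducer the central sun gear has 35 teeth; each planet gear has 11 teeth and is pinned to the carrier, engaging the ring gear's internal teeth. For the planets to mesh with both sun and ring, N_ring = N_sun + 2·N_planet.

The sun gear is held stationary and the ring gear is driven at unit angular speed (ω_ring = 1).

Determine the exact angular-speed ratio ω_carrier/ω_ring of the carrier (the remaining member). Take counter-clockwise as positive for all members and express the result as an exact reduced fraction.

N_ring = 35 + 2·11 = 57
35(ω_s−ω_c) = −57(ω_r−ω_c),  ω_s=0, ω_r=1
35(0−ω_c) = −57(1−ω_c)  ⇒  92ω_c = 57  ⇒  ω_c = 57/92
ω_c/ω_r = 57/92

57/92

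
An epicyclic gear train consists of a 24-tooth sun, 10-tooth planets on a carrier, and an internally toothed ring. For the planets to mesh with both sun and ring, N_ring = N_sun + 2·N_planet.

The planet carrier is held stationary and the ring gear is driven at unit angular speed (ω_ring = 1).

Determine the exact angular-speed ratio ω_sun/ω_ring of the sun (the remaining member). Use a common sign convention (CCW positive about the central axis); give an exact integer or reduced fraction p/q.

N_ring = 24 + 2·10 = 44
24(ω_s−ω_c) = −44(ω_r−ω_c),  ω_c=0, ω_r=1
ω_s = 0 − (44/24)(1−0) = -11/6
ω_s/ω_r = -11/6

-11/6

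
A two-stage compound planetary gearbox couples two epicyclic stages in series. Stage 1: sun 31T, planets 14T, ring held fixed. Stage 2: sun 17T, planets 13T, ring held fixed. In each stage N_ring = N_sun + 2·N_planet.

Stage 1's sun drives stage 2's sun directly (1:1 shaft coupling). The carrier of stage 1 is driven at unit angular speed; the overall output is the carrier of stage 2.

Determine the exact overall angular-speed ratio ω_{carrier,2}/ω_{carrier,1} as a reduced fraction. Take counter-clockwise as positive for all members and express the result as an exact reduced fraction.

51/62

Stage 1: N_ring = 31 + 2·14 = 59
Stage 1: 31(ω_s−ω_c) = −59(ω_r−ω_c),  ω_r=0, ω_c=1
Stage 1: ω_s = 1 − (59/31)(0−1) = 90/31
  ⇒ ω_s¹/ω_c¹ = 90/31
Stage 2: N_ring = 17 + 2·13 = 43
Stage 2: 17(ω_s−ω_c) = −43(ω_r−ω_c),  ω_r=0, ω_s=1
Stage 2: 17(1−ω_c) = −43(0−ω_c)  ⇒  60ω_c = 17  ⇒  ω_c = 17/60
  ⇒ ω_c²/ω_s² = 17/60
Coupling ω_s² = ω_s¹ ⇒ overall = 90/31 × 17/60 = 51/62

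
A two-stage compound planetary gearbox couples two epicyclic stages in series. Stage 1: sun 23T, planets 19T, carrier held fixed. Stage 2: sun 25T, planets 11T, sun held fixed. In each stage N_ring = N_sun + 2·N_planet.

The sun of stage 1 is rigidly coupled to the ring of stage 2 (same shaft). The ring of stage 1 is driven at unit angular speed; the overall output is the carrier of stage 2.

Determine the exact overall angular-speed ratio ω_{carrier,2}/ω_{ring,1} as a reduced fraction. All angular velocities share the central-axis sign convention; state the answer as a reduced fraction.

Stage 1: N_ring = 23 + 2·19 = 61
Stage 1: 23(ω_s−ω_c) = −61(ω_r−ω_c),  ω_c=0, ω_r=1
Stage 1: ω_s = 0 − (61/23)(1−0) = -61/23
  ⇒ ω_s¹/ω_r¹ = -61/23
Stage 2: N_ring = 25 + 2·11 = 47
Stage 2: 25(ω_s−ω_c) = −47(ω_r−ω_c),  ω_s=0, ω_r=1
Stage 2: 25(0−ω_c) = −47(1−ω_c)  ⇒  72ω_c = 47  ⇒  ω_c = 47/72
  ⇒ ω_c²/ω_r² = 47/72
Coupling ω_r² = ω_s¹ ⇒ overall = -61/23 × 47/72 = -2867/1656

-2867/1656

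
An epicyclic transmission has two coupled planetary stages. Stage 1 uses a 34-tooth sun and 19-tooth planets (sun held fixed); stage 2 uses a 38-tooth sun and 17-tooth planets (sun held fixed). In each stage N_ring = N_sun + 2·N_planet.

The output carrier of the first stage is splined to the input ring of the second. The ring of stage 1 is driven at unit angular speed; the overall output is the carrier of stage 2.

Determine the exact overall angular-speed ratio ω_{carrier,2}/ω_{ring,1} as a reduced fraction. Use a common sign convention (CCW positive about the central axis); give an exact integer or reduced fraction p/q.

Stage 1: N_ring = 34 + 2·19 = 72
Stage 1: 34(ω_s−ω_c) = −72(ω_r−ω_c),  ω_s=0, ω_r=1
Stage 1: 34(0−ω_c) = −72(1−ω_c)  ⇒  106ω_c = 72  ⇒  ω_c = 36/53
  ⇒ ω_c¹/ω_r¹ = 36/53
Stage 2: N_ring = 38 + 2·17 = 72
Stage 2: 38(ω_s−ω_c) = −72(ω_r−ω_c),  ω_s=0, ω_r=1
Stage 2: 38(0−ω_c) = −72(1−ω_c)  ⇒  110ω_c = 72  ⇒  ω_c = 36/55
  ⇒ ω_c²/ω_r² = 36/55
Coupling ω_r² = ω_c¹ ⇒ overall = 36/53 × 36/55 = 1296/2915

1296/2915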